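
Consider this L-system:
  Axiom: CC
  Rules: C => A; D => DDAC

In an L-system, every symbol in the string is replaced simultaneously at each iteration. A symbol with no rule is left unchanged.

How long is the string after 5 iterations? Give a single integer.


Answer: 2

Derivation:
Step 0: length = 2
Step 1: length = 2
Step 2: length = 2
Step 3: length = 2
Step 4: length = 2
Step 5: length = 2


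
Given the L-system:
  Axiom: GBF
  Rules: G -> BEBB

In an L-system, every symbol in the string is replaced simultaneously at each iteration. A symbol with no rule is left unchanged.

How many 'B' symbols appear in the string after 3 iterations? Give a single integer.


Step 0: GBF  (1 'B')
Step 1: BEBBBF  (4 'B')
Step 2: BEBBBF  (4 'B')
Step 3: BEBBBF  (4 'B')

Answer: 4


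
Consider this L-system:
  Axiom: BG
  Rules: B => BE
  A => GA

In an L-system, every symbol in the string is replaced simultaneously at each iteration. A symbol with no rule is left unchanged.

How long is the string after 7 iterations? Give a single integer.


Answer: 9

Derivation:
Step 0: length = 2
Step 1: length = 3
Step 2: length = 4
Step 3: length = 5
Step 4: length = 6
Step 5: length = 7
Step 6: length = 8
Step 7: length = 9


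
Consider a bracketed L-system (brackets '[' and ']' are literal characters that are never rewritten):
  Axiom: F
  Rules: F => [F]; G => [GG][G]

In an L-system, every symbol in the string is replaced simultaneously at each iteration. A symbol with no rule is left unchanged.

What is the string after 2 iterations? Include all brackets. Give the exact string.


Answer: [[F]]

Derivation:
Step 0: F
Step 1: [F]
Step 2: [[F]]


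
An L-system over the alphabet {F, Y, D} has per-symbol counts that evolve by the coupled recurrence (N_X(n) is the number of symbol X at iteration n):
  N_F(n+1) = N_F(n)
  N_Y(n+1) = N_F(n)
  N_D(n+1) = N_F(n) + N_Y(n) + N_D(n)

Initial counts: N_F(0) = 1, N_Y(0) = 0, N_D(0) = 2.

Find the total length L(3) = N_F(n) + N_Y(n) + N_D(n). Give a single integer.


Step 0: N_F=1, N_Y=0, N_D=2, L=3
Step 1: N_F=1, N_Y=1, N_D=3, L=5
Step 2: N_F=1, N_Y=1, N_D=5, L=7
Step 3: N_F=1, N_Y=1, N_D=7, L=9

Answer: 9


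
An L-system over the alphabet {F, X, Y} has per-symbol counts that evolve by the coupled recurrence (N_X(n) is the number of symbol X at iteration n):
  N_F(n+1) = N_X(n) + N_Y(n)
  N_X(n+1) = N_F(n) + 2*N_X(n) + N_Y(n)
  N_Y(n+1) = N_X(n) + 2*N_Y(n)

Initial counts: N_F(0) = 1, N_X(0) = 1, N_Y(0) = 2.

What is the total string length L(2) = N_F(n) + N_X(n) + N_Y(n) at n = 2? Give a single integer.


Answer: 43

Derivation:
Step 0: N_F=1, N_X=1, N_Y=2, L=4
Step 1: N_F=3, N_X=5, N_Y=5, L=13
Step 2: N_F=10, N_X=18, N_Y=15, L=43


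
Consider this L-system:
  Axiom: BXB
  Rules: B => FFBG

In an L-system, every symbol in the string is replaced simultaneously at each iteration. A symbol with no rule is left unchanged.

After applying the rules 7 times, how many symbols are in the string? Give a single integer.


Step 0: length = 3
Step 1: length = 9
Step 2: length = 15
Step 3: length = 21
Step 4: length = 27
Step 5: length = 33
Step 6: length = 39
Step 7: length = 45

Answer: 45


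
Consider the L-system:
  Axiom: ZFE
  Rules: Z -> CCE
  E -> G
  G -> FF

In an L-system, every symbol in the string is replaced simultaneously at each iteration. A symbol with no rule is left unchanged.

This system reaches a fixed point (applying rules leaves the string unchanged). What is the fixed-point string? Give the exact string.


Step 0: ZFE
Step 1: CCEFG
Step 2: CCGFFF
Step 3: CCFFFFF
Step 4: CCFFFFF  (unchanged — fixed point at step 3)

Answer: CCFFFFF


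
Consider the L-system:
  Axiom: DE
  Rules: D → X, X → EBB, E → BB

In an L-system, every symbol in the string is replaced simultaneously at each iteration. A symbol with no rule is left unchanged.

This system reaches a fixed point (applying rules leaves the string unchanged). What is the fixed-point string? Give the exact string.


Answer: BBBBBB

Derivation:
Step 0: DE
Step 1: XBB
Step 2: EBBBB
Step 3: BBBBBB
Step 4: BBBBBB  (unchanged — fixed point at step 3)


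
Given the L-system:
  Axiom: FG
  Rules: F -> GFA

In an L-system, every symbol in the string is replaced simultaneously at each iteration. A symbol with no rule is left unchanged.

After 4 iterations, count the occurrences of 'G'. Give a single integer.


Step 0: FG  (1 'G')
Step 1: GFAG  (2 'G')
Step 2: GGFAAG  (3 'G')
Step 3: GGGFAAAG  (4 'G')
Step 4: GGGGFAAAAG  (5 'G')

Answer: 5


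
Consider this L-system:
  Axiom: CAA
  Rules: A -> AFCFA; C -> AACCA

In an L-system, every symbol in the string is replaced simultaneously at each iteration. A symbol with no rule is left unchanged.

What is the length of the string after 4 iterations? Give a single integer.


Step 0: length = 3
Step 1: length = 15
Step 2: length = 59
Step 3: length = 223
Step 4: length = 835

Answer: 835


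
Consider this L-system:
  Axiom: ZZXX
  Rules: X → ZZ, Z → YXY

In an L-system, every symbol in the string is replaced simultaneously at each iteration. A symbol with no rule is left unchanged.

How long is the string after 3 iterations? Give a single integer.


Step 0: length = 4
Step 1: length = 10
Step 2: length = 20
Step 3: length = 32

Answer: 32


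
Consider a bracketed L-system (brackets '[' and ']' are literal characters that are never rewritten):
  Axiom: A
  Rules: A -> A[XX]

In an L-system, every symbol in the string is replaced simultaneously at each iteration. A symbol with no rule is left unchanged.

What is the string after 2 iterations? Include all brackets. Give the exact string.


Step 0: A
Step 1: A[XX]
Step 2: A[XX][XX]

Answer: A[XX][XX]


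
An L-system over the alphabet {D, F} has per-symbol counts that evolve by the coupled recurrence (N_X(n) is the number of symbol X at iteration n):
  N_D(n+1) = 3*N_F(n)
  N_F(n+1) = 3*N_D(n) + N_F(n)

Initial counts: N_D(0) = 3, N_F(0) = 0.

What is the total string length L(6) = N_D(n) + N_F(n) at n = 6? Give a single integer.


Answer: 5463

Derivation:
Step 0: N_D=3, N_F=0, L=3
Step 1: N_D=0, N_F=9, L=9
Step 2: N_D=27, N_F=9, L=36
Step 3: N_D=27, N_F=90, L=117
Step 4: N_D=270, N_F=171, L=441
Step 5: N_D=513, N_F=981, L=1494
Step 6: N_D=2943, N_F=2520, L=5463


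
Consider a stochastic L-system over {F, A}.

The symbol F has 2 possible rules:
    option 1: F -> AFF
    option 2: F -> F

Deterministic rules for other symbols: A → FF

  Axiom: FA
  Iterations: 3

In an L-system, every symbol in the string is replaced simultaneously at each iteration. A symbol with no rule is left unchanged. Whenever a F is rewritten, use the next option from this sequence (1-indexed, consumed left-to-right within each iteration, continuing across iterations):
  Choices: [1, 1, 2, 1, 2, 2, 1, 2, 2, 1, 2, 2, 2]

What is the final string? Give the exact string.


Answer: FAFFFFFFAFFFFFFF

Derivation:
Step 0: FA
Step 1: AFFFF  (used choices [1])
Step 2: FFAFFFAFFF  (used choices [1, 2, 1, 2])
Step 3: FAFFFFFFAFFFFFFF  (used choices [2, 1, 2, 2, 1, 2, 2, 2])


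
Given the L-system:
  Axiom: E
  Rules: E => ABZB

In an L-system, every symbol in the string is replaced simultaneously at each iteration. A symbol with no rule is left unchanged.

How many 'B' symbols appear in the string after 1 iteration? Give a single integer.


Step 0: E  (0 'B')
Step 1: ABZB  (2 'B')

Answer: 2


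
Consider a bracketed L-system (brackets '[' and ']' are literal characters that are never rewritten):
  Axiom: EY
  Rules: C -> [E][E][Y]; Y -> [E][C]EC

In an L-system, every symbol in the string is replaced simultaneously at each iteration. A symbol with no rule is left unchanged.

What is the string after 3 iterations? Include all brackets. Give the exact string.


Answer: E[E][[E][E][[E][C]EC]]E[E][E][[E][C]EC]

Derivation:
Step 0: EY
Step 1: E[E][C]EC
Step 2: E[E][[E][E][Y]]E[E][E][Y]
Step 3: E[E][[E][E][[E][C]EC]]E[E][E][[E][C]EC]


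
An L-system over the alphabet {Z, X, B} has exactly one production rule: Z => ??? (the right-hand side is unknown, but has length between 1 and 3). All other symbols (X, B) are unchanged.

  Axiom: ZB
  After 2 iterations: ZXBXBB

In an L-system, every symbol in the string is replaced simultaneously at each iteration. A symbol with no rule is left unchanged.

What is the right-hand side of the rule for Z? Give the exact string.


Answer: ZXB

Derivation:
Trying Z => ZXB:
  Step 0: ZB
  Step 1: ZXBB
  Step 2: ZXBXBB
Matches the given result.


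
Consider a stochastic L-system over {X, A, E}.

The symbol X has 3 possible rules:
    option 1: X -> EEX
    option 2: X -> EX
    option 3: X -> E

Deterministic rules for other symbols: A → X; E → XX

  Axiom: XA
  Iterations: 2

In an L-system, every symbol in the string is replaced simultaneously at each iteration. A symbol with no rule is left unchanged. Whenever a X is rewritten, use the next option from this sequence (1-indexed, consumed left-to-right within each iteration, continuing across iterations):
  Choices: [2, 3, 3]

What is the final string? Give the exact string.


Answer: XXEE

Derivation:
Step 0: XA
Step 1: EXX  (used choices [2])
Step 2: XXEE  (used choices [3, 3])


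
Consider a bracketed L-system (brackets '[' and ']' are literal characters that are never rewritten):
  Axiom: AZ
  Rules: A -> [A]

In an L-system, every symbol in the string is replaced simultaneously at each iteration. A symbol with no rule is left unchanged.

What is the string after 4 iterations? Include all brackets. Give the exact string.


Answer: [[[[A]]]]Z

Derivation:
Step 0: AZ
Step 1: [A]Z
Step 2: [[A]]Z
Step 3: [[[A]]]Z
Step 4: [[[[A]]]]Z


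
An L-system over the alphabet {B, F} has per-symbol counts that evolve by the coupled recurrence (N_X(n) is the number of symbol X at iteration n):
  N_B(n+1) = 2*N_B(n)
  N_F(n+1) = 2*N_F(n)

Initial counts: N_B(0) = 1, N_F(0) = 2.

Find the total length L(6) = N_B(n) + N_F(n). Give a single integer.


Answer: 192

Derivation:
Step 0: N_B=1, N_F=2, L=3
Step 1: N_B=2, N_F=4, L=6
Step 2: N_B=4, N_F=8, L=12
Step 3: N_B=8, N_F=16, L=24
Step 4: N_B=16, N_F=32, L=48
Step 5: N_B=32, N_F=64, L=96
Step 6: N_B=64, N_F=128, L=192


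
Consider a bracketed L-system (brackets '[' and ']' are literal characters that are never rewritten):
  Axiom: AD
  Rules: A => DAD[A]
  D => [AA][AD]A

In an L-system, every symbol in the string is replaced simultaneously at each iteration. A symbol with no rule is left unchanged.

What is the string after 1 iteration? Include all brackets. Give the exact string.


Answer: DAD[A][AA][AD]A

Derivation:
Step 0: AD
Step 1: DAD[A][AA][AD]A


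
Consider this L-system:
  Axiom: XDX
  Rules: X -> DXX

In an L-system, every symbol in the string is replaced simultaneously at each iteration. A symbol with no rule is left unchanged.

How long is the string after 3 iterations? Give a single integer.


Answer: 31

Derivation:
Step 0: length = 3
Step 1: length = 7
Step 2: length = 15
Step 3: length = 31


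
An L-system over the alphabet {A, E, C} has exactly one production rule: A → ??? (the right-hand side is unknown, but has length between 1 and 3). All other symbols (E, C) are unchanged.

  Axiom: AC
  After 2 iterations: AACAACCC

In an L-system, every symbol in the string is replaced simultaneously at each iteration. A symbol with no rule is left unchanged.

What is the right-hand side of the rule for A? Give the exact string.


Trying A → AAC:
  Step 0: AC
  Step 1: AACC
  Step 2: AACAACCC
Matches the given result.

Answer: AAC


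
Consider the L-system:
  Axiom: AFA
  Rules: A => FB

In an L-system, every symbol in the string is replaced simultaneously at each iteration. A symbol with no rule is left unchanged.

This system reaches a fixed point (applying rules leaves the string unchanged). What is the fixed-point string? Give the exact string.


Answer: FBFFB

Derivation:
Step 0: AFA
Step 1: FBFFB
Step 2: FBFFB  (unchanged — fixed point at step 1)


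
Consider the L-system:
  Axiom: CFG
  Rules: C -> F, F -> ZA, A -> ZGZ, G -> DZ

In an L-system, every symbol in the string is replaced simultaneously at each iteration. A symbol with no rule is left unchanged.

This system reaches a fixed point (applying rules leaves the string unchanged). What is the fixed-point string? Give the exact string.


Step 0: CFG
Step 1: FZADZ
Step 2: ZAZZGZDZ
Step 3: ZZGZZZDZZDZ
Step 4: ZZDZZZZDZZDZ
Step 5: ZZDZZZZDZZDZ  (unchanged — fixed point at step 4)

Answer: ZZDZZZZDZZDZ


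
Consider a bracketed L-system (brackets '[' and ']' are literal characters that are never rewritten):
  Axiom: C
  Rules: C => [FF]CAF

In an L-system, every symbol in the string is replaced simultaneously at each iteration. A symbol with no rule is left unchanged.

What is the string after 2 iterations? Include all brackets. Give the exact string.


Answer: [FF][FF]CAFAF

Derivation:
Step 0: C
Step 1: [FF]CAF
Step 2: [FF][FF]CAFAF


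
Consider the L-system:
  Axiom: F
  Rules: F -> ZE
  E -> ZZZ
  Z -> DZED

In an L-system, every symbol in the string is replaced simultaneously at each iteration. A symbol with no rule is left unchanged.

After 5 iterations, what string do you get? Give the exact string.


Step 0: F
Step 1: ZE
Step 2: DZEDZZZ
Step 3: DDZEDZZZDDZEDDZEDDZED
Step 4: DDDZEDZZZDDZEDDZEDDZEDDDDZEDZZZDDDZEDZZZDDDZEDZZZD
Step 5: DDDDZEDZZZDDZEDDZEDDZEDDDDZEDZZZDDDZEDZZZDDDZEDZZZDDDDDZEDZZZDDZEDDZEDDZEDDDDDZEDZZZDDZEDDZEDDZEDDDDDZEDZZZDDZEDDZEDDZEDD

Answer: DDDDZEDZZZDDZEDDZEDDZEDDDDZEDZZZDDDZEDZZZDDDZEDZZZDDDDDZEDZZZDDZEDDZEDDZEDDDDDZEDZZZDDZEDDZEDDZEDDDDDZEDZZZDDZEDDZEDDZEDD


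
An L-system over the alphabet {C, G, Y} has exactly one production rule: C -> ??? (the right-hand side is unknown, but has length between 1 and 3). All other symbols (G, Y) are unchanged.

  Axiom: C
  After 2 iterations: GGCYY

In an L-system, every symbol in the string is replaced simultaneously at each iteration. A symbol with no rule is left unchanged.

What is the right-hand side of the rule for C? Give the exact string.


Answer: GCY

Derivation:
Trying C -> GCY:
  Step 0: C
  Step 1: GCY
  Step 2: GGCYY
Matches the given result.


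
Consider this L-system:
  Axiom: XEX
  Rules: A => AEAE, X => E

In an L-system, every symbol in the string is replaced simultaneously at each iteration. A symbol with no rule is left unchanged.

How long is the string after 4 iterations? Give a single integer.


Step 0: length = 3
Step 1: length = 3
Step 2: length = 3
Step 3: length = 3
Step 4: length = 3

Answer: 3


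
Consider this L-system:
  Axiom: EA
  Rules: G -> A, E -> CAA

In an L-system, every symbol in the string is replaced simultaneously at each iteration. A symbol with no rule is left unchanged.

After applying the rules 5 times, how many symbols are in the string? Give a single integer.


Step 0: length = 2
Step 1: length = 4
Step 2: length = 4
Step 3: length = 4
Step 4: length = 4
Step 5: length = 4

Answer: 4


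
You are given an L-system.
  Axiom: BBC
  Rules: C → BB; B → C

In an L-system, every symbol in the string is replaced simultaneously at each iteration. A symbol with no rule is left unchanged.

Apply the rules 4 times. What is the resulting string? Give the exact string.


Answer: BBBBBBBBCCCC

Derivation:
Step 0: BBC
Step 1: CCBB
Step 2: BBBBCC
Step 3: CCCCBBBB
Step 4: BBBBBBBBCCCC


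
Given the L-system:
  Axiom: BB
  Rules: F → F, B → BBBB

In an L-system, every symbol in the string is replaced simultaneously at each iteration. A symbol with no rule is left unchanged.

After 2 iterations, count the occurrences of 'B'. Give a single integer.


Step 0: BB  (2 'B')
Step 1: BBBBBBBB  (8 'B')
Step 2: BBBBBBBBBBBBBBBBBBBBBBBBBBBBBBBB  (32 'B')

Answer: 32


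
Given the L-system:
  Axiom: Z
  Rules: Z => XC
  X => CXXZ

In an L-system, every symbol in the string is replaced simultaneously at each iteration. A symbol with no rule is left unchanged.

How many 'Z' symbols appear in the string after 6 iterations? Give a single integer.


Step 0: Z  (1 'Z')
Step 1: XC  (0 'Z')
Step 2: CXXZC  (1 'Z')
Step 3: CCXXZCXXZXCC  (2 'Z')
Step 4: CCCXXZCXXZXCCCXXZCXXZXCCXXZCC  (5 'Z')
Step 5: CCCCXXZCXXZXCCCXXZCXXZXCCXXZCCCCXXZCXXZXCCCXXZCXXZXCCXXZCCCXXZCXXZXCCC  (12 'Z')
Step 6: CCCCCXXZCXXZXCCCXXZCXXZXCCXXZCCCCXXZCXXZXCCCXXZCXXZXCCXXZCCCXXZCXXZXCCCCCCXXZCXXZXCCCXXZCXXZXCCXXZCCCCXXZCXXZXCCCXXZCXXZXCCXXZCCCXXZCXXZXCCCCCXXZCXXZXCCCXXZCXXZXCCXXZCCC  (29 'Z')

Answer: 29


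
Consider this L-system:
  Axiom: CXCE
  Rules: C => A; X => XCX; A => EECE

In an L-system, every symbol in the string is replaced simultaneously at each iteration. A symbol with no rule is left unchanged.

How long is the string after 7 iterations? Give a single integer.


Step 0: length = 4
Step 1: length = 6
Step 2: length = 16
Step 3: length = 27
Step 4: length = 55
Step 5: length = 102
Step 6: length = 202
Step 7: length = 393

Answer: 393


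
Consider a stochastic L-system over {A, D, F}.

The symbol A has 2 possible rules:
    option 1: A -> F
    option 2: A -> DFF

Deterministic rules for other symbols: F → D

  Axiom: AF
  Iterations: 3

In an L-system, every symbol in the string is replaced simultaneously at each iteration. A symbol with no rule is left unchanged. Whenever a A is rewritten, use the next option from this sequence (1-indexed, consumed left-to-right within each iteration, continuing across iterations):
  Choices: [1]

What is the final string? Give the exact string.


Answer: DD

Derivation:
Step 0: AF
Step 1: FD  (used choices [1])
Step 2: DD  (used choices [])
Step 3: DD  (used choices [])


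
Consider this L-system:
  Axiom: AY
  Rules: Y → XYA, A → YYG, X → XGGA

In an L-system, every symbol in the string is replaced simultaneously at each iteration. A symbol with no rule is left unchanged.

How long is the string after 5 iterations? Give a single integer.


Step 0: length = 2
Step 1: length = 6
Step 2: length = 17
Step 3: length = 47
Step 4: length = 118
Step 5: length = 290

Answer: 290


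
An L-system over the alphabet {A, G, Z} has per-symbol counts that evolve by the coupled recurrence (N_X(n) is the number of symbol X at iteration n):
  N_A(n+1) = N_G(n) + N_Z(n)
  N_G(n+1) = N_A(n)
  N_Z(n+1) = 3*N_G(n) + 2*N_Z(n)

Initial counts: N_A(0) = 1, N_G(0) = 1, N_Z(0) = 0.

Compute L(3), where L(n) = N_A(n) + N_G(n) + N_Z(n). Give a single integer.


Answer: 35

Derivation:
Step 0: N_A=1, N_G=1, N_Z=0, L=2
Step 1: N_A=1, N_G=1, N_Z=3, L=5
Step 2: N_A=4, N_G=1, N_Z=9, L=14
Step 3: N_A=10, N_G=4, N_Z=21, L=35


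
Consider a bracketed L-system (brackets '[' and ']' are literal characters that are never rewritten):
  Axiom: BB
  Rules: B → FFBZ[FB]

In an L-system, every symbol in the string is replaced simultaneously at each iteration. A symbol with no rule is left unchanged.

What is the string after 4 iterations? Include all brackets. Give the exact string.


Step 0: BB
Step 1: FFBZ[FB]FFBZ[FB]
Step 2: FFFFBZ[FB]Z[FFFBZ[FB]]FFFFBZ[FB]Z[FFFBZ[FB]]
Step 3: FFFFFFBZ[FB]Z[FFFBZ[FB]]Z[FFFFFBZ[FB]Z[FFFBZ[FB]]]FFFFFFBZ[FB]Z[FFFBZ[FB]]Z[FFFFFBZ[FB]Z[FFFBZ[FB]]]
Step 4: FFFFFFFFBZ[FB]Z[FFFBZ[FB]]Z[FFFFFBZ[FB]Z[FFFBZ[FB]]]Z[FFFFFFFBZ[FB]Z[FFFBZ[FB]]Z[FFFFFBZ[FB]Z[FFFBZ[FB]]]]FFFFFFFFBZ[FB]Z[FFFBZ[FB]]Z[FFFFFBZ[FB]Z[FFFBZ[FB]]]Z[FFFFFFFBZ[FB]Z[FFFBZ[FB]]Z[FFFFFBZ[FB]Z[FFFBZ[FB]]]]

Answer: FFFFFFFFBZ[FB]Z[FFFBZ[FB]]Z[FFFFFBZ[FB]Z[FFFBZ[FB]]]Z[FFFFFFFBZ[FB]Z[FFFBZ[FB]]Z[FFFFFBZ[FB]Z[FFFBZ[FB]]]]FFFFFFFFBZ[FB]Z[FFFBZ[FB]]Z[FFFFFBZ[FB]Z[FFFBZ[FB]]]Z[FFFFFFFBZ[FB]Z[FFFBZ[FB]]Z[FFFFFBZ[FB]Z[FFFBZ[FB]]]]


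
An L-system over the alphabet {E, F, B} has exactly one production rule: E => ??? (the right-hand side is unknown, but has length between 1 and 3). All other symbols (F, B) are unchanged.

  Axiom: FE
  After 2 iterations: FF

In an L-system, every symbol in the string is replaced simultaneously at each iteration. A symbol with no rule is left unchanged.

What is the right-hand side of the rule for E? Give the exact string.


Trying E => F:
  Step 0: FE
  Step 1: FF
  Step 2: FF
Matches the given result.

Answer: F


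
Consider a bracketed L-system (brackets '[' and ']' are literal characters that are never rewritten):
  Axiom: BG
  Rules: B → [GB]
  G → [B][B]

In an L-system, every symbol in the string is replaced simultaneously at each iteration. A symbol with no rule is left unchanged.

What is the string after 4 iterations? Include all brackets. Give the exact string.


Answer: [[[[B][B][GB]]][[[B][B][GB]]][[[GB]][[GB]][[B][B][GB]]]][[[[GB]][[GB]][[B][B][GB]]]][[[[GB]][[GB]][[B][B][GB]]]]

Derivation:
Step 0: BG
Step 1: [GB][B][B]
Step 2: [[B][B][GB]][[GB]][[GB]]
Step 3: [[[GB]][[GB]][[B][B][GB]]][[[B][B][GB]]][[[B][B][GB]]]
Step 4: [[[[B][B][GB]]][[[B][B][GB]]][[[GB]][[GB]][[B][B][GB]]]][[[[GB]][[GB]][[B][B][GB]]]][[[[GB]][[GB]][[B][B][GB]]]]


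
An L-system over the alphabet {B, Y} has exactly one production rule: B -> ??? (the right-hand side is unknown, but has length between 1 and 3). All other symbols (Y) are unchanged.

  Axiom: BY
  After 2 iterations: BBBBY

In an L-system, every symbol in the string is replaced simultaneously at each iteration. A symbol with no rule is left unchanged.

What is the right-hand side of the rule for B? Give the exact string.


Answer: BB

Derivation:
Trying B -> BB:
  Step 0: BY
  Step 1: BBY
  Step 2: BBBBY
Matches the given result.


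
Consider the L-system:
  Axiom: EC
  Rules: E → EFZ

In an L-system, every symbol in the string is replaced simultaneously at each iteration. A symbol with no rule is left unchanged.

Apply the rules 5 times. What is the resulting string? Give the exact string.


Answer: EFZFZFZFZFZC

Derivation:
Step 0: EC
Step 1: EFZC
Step 2: EFZFZC
Step 3: EFZFZFZC
Step 4: EFZFZFZFZC
Step 5: EFZFZFZFZFZC


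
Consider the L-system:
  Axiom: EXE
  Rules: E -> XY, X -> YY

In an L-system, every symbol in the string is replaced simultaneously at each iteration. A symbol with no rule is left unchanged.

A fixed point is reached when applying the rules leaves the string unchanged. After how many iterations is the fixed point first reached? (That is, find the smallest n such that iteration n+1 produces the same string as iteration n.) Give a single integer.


Step 0: EXE
Step 1: XYYYXY
Step 2: YYYYYYYY
Step 3: YYYYYYYY  (unchanged — fixed point at step 2)

Answer: 2


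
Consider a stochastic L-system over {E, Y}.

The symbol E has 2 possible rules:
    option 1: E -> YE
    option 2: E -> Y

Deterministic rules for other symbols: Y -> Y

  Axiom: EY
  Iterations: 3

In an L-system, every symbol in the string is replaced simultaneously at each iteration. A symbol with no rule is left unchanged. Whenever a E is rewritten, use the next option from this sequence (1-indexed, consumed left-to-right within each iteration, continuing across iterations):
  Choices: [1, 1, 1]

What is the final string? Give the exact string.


Answer: YYYEY

Derivation:
Step 0: EY
Step 1: YEY  (used choices [1])
Step 2: YYEY  (used choices [1])
Step 3: YYYEY  (used choices [1])


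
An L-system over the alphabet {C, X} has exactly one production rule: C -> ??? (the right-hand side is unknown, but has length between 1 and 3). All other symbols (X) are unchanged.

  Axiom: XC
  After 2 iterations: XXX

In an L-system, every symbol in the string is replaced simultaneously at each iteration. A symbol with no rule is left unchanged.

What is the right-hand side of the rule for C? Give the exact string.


Answer: XX

Derivation:
Trying C -> XX:
  Step 0: XC
  Step 1: XXX
  Step 2: XXX
Matches the given result.


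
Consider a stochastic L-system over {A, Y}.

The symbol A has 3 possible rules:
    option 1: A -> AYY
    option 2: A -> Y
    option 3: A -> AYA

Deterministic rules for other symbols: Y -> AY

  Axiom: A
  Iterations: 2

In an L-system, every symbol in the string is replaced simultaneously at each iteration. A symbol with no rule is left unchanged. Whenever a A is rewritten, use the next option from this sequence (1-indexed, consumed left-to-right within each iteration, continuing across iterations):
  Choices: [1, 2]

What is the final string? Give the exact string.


Step 0: A
Step 1: AYY  (used choices [1])
Step 2: YAYAY  (used choices [2])

Answer: YAYAY


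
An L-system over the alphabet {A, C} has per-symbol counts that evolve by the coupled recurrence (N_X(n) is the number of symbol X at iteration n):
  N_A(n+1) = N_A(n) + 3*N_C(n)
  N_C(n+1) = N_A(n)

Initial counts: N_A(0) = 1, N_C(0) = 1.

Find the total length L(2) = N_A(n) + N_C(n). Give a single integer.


Step 0: N_A=1, N_C=1, L=2
Step 1: N_A=4, N_C=1, L=5
Step 2: N_A=7, N_C=4, L=11

Answer: 11


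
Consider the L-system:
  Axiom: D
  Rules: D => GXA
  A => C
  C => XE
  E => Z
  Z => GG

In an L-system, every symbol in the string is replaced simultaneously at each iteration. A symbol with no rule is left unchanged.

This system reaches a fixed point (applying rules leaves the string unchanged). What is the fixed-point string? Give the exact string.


Answer: GXXGG

Derivation:
Step 0: D
Step 1: GXA
Step 2: GXC
Step 3: GXXE
Step 4: GXXZ
Step 5: GXXGG
Step 6: GXXGG  (unchanged — fixed point at step 5)


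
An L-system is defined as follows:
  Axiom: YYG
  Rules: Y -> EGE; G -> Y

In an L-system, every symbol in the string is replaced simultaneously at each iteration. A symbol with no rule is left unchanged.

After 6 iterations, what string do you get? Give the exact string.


Step 0: YYG
Step 1: EGEEGEY
Step 2: EYEEYEEGE
Step 3: EEGEEEEGEEEYE
Step 4: EEYEEEEYEEEEGEE
Step 5: EEEGEEEEEEGEEEEEYEE
Step 6: EEEYEEEEEEYEEEEEEGEEE

Answer: EEEYEEEEEEYEEEEEEGEEE


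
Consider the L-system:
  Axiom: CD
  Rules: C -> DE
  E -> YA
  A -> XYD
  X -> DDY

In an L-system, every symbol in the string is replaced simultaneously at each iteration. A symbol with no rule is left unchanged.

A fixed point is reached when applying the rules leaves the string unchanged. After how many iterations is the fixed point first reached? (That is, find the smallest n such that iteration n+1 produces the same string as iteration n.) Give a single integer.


Answer: 4

Derivation:
Step 0: CD
Step 1: DED
Step 2: DYAD
Step 3: DYXYDD
Step 4: DYDDYYDD
Step 5: DYDDYYDD  (unchanged — fixed point at step 4)


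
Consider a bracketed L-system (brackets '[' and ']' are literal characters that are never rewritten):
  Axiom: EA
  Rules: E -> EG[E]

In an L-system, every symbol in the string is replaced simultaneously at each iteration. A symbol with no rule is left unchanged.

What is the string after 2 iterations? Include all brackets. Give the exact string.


Answer: EG[E]G[EG[E]]A

Derivation:
Step 0: EA
Step 1: EG[E]A
Step 2: EG[E]G[EG[E]]A


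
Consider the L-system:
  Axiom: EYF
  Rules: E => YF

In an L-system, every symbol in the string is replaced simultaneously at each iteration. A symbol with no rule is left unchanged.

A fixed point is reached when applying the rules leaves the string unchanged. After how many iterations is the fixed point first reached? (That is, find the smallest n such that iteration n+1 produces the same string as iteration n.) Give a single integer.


Answer: 1

Derivation:
Step 0: EYF
Step 1: YFYF
Step 2: YFYF  (unchanged — fixed point at step 1)


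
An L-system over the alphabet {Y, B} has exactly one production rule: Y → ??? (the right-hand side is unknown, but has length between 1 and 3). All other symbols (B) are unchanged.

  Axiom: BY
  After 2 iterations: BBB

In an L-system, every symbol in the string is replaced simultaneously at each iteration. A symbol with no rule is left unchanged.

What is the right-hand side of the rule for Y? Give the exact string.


Trying Y → BB:
  Step 0: BY
  Step 1: BBB
  Step 2: BBB
Matches the given result.

Answer: BB


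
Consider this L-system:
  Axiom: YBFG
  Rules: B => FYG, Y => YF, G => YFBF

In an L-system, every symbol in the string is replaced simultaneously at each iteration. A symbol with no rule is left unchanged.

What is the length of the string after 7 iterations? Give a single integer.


Step 0: length = 4
Step 1: length = 10
Step 2: length = 18
Step 3: length = 28
Step 4: length = 40
Step 5: length = 54
Step 6: length = 70
Step 7: length = 88

Answer: 88


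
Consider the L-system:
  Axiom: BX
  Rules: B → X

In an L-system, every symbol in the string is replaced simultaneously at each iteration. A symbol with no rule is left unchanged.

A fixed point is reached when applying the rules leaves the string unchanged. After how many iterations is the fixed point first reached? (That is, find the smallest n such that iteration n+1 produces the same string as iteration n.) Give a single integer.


Step 0: BX
Step 1: XX
Step 2: XX  (unchanged — fixed point at step 1)

Answer: 1


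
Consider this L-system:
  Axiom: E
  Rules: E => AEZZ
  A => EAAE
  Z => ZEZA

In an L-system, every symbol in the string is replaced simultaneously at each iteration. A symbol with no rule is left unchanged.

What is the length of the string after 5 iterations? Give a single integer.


Step 0: length = 1
Step 1: length = 4
Step 2: length = 16
Step 3: length = 64
Step 4: length = 256
Step 5: length = 1024

Answer: 1024


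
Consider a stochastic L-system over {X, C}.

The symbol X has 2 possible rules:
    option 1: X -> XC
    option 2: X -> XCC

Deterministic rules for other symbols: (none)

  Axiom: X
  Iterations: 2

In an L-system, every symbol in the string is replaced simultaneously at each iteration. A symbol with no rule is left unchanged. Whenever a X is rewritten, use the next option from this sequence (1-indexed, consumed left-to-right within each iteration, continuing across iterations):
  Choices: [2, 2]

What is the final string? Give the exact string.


Step 0: X
Step 1: XCC  (used choices [2])
Step 2: XCCCC  (used choices [2])

Answer: XCCCC


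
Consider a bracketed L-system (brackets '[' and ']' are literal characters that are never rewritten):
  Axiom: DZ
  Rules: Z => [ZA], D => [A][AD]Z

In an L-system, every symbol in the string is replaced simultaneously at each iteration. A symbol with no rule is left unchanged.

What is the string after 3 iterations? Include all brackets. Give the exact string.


Step 0: DZ
Step 1: [A][AD]Z[ZA]
Step 2: [A][A[A][AD]Z][ZA][[ZA]A]
Step 3: [A][A[A][A[A][AD]Z][ZA]][[ZA]A][[[ZA]A]A]

Answer: [A][A[A][A[A][AD]Z][ZA]][[ZA]A][[[ZA]A]A]


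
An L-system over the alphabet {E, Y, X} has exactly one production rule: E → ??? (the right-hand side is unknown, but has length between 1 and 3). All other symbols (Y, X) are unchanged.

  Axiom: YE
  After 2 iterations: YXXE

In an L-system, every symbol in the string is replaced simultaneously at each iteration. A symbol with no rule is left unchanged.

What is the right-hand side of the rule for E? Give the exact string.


Trying E → XE:
  Step 0: YE
  Step 1: YXE
  Step 2: YXXE
Matches the given result.

Answer: XE


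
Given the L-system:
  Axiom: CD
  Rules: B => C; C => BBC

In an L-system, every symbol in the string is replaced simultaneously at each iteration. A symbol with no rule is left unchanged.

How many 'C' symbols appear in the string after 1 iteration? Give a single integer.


Answer: 1

Derivation:
Step 0: CD  (1 'C')
Step 1: BBCD  (1 'C')


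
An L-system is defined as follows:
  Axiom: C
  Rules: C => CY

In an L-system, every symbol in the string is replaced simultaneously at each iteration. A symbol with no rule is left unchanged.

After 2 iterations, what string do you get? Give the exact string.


Step 0: C
Step 1: CY
Step 2: CYY

Answer: CYY


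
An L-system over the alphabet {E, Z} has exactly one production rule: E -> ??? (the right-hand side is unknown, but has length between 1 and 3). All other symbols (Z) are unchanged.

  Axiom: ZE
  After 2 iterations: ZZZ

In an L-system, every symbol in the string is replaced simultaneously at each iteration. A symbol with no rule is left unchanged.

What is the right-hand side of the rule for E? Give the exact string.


Trying E -> ZZ:
  Step 0: ZE
  Step 1: ZZZ
  Step 2: ZZZ
Matches the given result.

Answer: ZZ


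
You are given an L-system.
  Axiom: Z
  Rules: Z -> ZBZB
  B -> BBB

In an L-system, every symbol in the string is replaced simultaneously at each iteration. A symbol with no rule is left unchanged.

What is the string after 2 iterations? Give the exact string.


Answer: ZBZBBBBZBZBBBB

Derivation:
Step 0: Z
Step 1: ZBZB
Step 2: ZBZBBBBZBZBBBB


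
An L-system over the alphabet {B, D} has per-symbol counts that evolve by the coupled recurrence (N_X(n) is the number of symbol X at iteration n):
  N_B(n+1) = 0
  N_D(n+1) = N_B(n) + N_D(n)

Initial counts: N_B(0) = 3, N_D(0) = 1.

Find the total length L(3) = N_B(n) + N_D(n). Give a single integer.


Step 0: N_B=3, N_D=1, L=4
Step 1: N_B=0, N_D=4, L=4
Step 2: N_B=0, N_D=4, L=4
Step 3: N_B=0, N_D=4, L=4

Answer: 4


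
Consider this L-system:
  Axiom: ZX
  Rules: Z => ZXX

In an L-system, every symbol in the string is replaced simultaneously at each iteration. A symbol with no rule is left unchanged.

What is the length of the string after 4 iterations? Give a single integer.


Step 0: length = 2
Step 1: length = 4
Step 2: length = 6
Step 3: length = 8
Step 4: length = 10

Answer: 10


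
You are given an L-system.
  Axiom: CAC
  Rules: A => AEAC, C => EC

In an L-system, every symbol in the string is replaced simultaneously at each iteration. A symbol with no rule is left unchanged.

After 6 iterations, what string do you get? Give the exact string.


Answer: EEEEEECAEACEAEACECEAEACEAEACECEECEAEACEAEACECEAEACEAEACECEECEEECEAEACEAEACECEAEACEAEACECEECEAEACEAEACECEAEACEAEACECEECEEECEEEECEAEACEAEACECEAEACEAEACECEECEAEACEAEACECEAEACEAEACECEECEEECEAEACEAEACECEAEACEAEACECEECEAEACEAEACECEAEACEAEACECEECEEECEEEECEEEEECEEEEEEC

Derivation:
Step 0: CAC
Step 1: ECAEACEC
Step 2: EECAEACEAEACECEEC
Step 3: EEECAEACEAEACECEAEACEAEACECEECEEEC
Step 4: EEEECAEACEAEACECEAEACEAEACECEECEAEACEAEACECEAEACEAEACECEECEEECEEEEC
Step 5: EEEEECAEACEAEACECEAEACEAEACECEECEAEACEAEACECEAEACEAEACECEECEEECEAEACEAEACECEAEACEAEACECEECEAEACEAEACECEAEACEAEACECEECEEECEEEECEEEEEC
Step 6: EEEEEECAEACEAEACECEAEACEAEACECEECEAEACEAEACECEAEACEAEACECEECEEECEAEACEAEACECEAEACEAEACECEECEAEACEAEACECEAEACEAEACECEECEEECEEEECEAEACEAEACECEAEACEAEACECEECEAEACEAEACECEAEACEAEACECEECEEECEAEACEAEACECEAEACEAEACECEECEAEACEAEACECEAEACEAEACECEECEEECEEEECEEEEECEEEEEEC


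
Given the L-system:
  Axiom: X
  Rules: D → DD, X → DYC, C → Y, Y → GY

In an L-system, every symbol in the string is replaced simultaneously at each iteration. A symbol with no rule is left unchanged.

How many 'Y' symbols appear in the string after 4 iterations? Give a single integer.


Answer: 2

Derivation:
Step 0: X  (0 'Y')
Step 1: DYC  (1 'Y')
Step 2: DDGYY  (2 'Y')
Step 3: DDDDGGYGY  (2 'Y')
Step 4: DDDDDDDDGGGYGGY  (2 'Y')


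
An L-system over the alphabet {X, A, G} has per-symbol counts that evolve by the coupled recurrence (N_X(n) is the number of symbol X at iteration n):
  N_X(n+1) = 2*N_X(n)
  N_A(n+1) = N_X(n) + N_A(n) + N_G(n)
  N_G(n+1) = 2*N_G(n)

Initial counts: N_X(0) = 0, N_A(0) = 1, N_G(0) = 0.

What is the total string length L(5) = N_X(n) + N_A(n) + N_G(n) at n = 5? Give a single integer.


Step 0: N_X=0, N_A=1, N_G=0, L=1
Step 1: N_X=0, N_A=1, N_G=0, L=1
Step 2: N_X=0, N_A=1, N_G=0, L=1
Step 3: N_X=0, N_A=1, N_G=0, L=1
Step 4: N_X=0, N_A=1, N_G=0, L=1
Step 5: N_X=0, N_A=1, N_G=0, L=1

Answer: 1


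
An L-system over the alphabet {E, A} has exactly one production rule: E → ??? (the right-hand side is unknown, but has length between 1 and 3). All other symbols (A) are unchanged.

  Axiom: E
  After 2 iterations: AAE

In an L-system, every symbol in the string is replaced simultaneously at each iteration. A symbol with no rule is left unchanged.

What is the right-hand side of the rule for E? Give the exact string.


Answer: AE

Derivation:
Trying E → AE:
  Step 0: E
  Step 1: AE
  Step 2: AAE
Matches the given result.


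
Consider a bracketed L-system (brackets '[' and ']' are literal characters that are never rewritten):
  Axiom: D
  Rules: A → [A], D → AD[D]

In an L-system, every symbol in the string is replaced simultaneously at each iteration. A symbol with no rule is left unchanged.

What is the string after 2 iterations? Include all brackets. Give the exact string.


Step 0: D
Step 1: AD[D]
Step 2: [A]AD[D][AD[D]]

Answer: [A]AD[D][AD[D]]


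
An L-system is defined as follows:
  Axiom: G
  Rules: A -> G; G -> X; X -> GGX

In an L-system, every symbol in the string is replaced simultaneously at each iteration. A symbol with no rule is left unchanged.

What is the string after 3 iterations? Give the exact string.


Answer: XXGGX

Derivation:
Step 0: G
Step 1: X
Step 2: GGX
Step 3: XXGGX


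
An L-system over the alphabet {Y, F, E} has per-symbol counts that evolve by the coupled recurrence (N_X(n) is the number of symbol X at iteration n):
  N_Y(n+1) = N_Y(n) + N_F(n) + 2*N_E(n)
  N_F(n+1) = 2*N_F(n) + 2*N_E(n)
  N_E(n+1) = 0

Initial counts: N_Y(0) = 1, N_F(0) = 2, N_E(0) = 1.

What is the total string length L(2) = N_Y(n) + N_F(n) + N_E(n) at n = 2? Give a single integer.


Step 0: N_Y=1, N_F=2, N_E=1, L=4
Step 1: N_Y=5, N_F=6, N_E=0, L=11
Step 2: N_Y=11, N_F=12, N_E=0, L=23

Answer: 23


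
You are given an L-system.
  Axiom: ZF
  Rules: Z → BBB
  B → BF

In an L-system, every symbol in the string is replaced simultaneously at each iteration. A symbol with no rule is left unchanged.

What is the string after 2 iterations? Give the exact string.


Step 0: ZF
Step 1: BBBF
Step 2: BFBFBFF

Answer: BFBFBFF


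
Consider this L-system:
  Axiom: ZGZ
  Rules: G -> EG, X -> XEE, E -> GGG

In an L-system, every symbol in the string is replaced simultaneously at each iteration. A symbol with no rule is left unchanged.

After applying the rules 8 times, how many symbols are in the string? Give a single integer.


Answer: 727

Derivation:
Step 0: length = 3
Step 1: length = 4
Step 2: length = 7
Step 3: length = 13
Step 4: length = 28
Step 5: length = 61
Step 6: length = 139
Step 7: length = 316
Step 8: length = 727


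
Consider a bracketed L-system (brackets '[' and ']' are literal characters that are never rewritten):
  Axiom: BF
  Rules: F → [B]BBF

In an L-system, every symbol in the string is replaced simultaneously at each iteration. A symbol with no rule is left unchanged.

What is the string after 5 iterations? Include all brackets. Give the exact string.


Step 0: BF
Step 1: B[B]BBF
Step 2: B[B]BB[B]BBF
Step 3: B[B]BB[B]BB[B]BBF
Step 4: B[B]BB[B]BB[B]BB[B]BBF
Step 5: B[B]BB[B]BB[B]BB[B]BB[B]BBF

Answer: B[B]BB[B]BB[B]BB[B]BB[B]BBF


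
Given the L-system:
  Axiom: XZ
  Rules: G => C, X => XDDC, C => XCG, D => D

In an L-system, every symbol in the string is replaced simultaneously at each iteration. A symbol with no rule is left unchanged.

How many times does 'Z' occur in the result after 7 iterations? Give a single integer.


Answer: 1

Derivation:
Step 0: XZ  (1 'Z')
Step 1: XDDCZ  (1 'Z')
Step 2: XDDCDDXCGZ  (1 'Z')
Step 3: XDDCDDXCGDDXDDCXCGCZ  (1 'Z')
Step 4: XDDCDDXCGDDXDDCXCGCDDXDDCDDXCGXDDCXCGCXCGZ  (1 'Z')
Step 5: XDDCDDXCGDDXDDCXCGCDDXDDCDDXCGXDDCXCGCXCGDDXDDCDDXCGDDXDDCXCGCXDDCDDXCGXDDCXCGCXCGXDDCXCGCZ  (1 'Z')
Step 6: XDDCDDXCGDDXDDCXCGCDDXDDCDDXCGXDDCXCGCXCGDDXDDCDDXCGDDXDDCXCGCXDDCDDXCGXDDCXCGCXCGXDDCXCGCDDXDDCDDXCGDDXDDCXCGCDDXDDCDDXCGXDDCXCGCXCGXDDCDDXCGDDXDDCXCGCXDDCDDXCGXDDCXCGCXCGXDDCXCGCXDDCDDXCGXDDCXCGCXCGZ  (1 'Z')
Step 7: XDDCDDXCGDDXDDCXCGCDDXDDCDDXCGXDDCXCGCXCGDDXDDCDDXCGDDXDDCXCGCXDDCDDXCGXDDCXCGCXCGXDDCXCGCDDXDDCDDXCGDDXDDCXCGCDDXDDCDDXCGXDDCXCGCXCGXDDCDDXCGDDXDDCXCGCXDDCDDXCGXDDCXCGCXCGXDDCXCGCXDDCDDXCGXDDCXCGCXCGDDXDDCDDXCGDDXDDCXCGCDDXDDCDDXCGXDDCXCGCXCGDDXDDCDDXCGDDXDDCXCGCXDDCDDXCGXDDCXCGCXCGXDDCXCGCXDDCDDXCGDDXDDCXCGCDDXDDCDDXCGXDDCXCGCXCGXDDCDDXCGDDXDDCXCGCXDDCDDXCGXDDCXCGCXCGXDDCXCGCXDDCDDXCGXDDCXCGCXCGXDDCDDXCGDDXDDCXCGCXDDCDDXCGXDDCXCGCXCGXDDCXCGCZ  (1 'Z')


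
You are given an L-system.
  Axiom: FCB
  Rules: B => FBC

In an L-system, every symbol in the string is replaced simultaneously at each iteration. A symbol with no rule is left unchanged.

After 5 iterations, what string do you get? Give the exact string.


Answer: FCFFFFFBCCCCC

Derivation:
Step 0: FCB
Step 1: FCFBC
Step 2: FCFFBCC
Step 3: FCFFFBCCC
Step 4: FCFFFFBCCCC
Step 5: FCFFFFFBCCCCC
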